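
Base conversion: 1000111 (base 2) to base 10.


1000111 (base 2) = 71 (decimal)
71 (decimal) = 71 (base 10)


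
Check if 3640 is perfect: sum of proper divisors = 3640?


Proper divisors of 3640: 1, 2, 4, 5, 7, 8, 10, 13, 14, 20, 26, 28, 35, 40, 52, 56, 65, 70, 91, 104, 130, 140, 182, 260, 280, 364, 455, 520, 728, 910, 1820
Sum = 1 + 2 + 4 + 5 + 7 + 8 + 10 + 13 + 14 + 20 + 26 + 28 + 35 + 40 + 52 + 56 + 65 + 70 + 91 + 104 + 130 + 140 + 182 + 260 + 280 + 364 + 455 + 520 + 728 + 910 + 1820 = 6440

No, 3640 is not perfect (6440 ≠ 3640)


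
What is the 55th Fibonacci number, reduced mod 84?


F(k) mod 84 for k=1..55:
1, 1, 2, 3, 5, 8, 13, 21, 34, 55, 5, 60, 65, 41, 22, 63, 1, 64, 65, 45, 26, 71, 13, 0, 13, 13, 26, 39, 65, 20, 1, 21, 22, 43, 65, 24, 5, 29, 34, 63, 13, 76, 5, 81, 2, 83, 1, 0, 1, 1, 2, 3, 5, 8, 13
F(55) mod 84 = 13


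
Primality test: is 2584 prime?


2584 / 2 = 1292 (exact division)
2584 is NOT prime.

No, 2584 is not prime


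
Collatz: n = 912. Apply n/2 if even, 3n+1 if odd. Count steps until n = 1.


912 → 456 → 228 → 114 → 57 → 172 → 86 → 43 → 130 → 65 → 196 → 98 → 49 → 148 → 74 → 37 → 112 → 56 → 28 → 14 → 7 → 22 → 11 → 34 → 17 → 52 → 26 → 13 → 40 → 20 → 10 → 5 → 16 → 8 → 4 → 2 → 1
Total steps = 36

36 steps


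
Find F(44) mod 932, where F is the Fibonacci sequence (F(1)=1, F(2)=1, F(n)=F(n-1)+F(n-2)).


F(k) mod 932 for k=1..44:
1, 1, 2, 3, 5, 8, 13, 21, 34, 55, 89, 144, 233, 377, 610, 55, 665, 720, 453, 241, 694, 3, 697, 700, 465, 233, 698, 931, 697, 696, 461, 225, 686, 911, 665, 644, 377, 89, 466, 555, 89, 644, 733, 445
F(44) mod 932 = 445


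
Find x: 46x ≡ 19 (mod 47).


GCD(46, 47) = 1, unique solution
a^(-1) mod 47 = 46
x = 46 * 19 mod 47 = 28

x ≡ 28 (mod 47)


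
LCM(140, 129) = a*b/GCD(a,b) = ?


GCD(140, 129) = 1
LCM = 140*129/1 = 18060/1 = 18060

LCM = 18060


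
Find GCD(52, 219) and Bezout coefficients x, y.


Tabular extended Euclidean (each row: r = 52*s + 219*t):
r=52, s=1, t=0
r=219, s=0, t=1
q=0: r=52, s=1, t=0   [52*(1) + 219*(0) = 52]
q=4: r=11, s=-4, t=1   [52*(-4) + 219*(1) = 11]
q=4: r=8, s=17, t=-4   [52*(17) + 219*(-4) = 8]
q=1: r=3, s=-21, t=5   [52*(-21) + 219*(5) = 3]
q=2: r=2, s=59, t=-14   [52*(59) + 219*(-14) = 2]
q=1: r=1, s=-80, t=19   [52*(-80) + 219*(19) = 1]
q=2: r=0, s=219, t=-52   [52*(219) + 219*(-52) = 0]
GCD = 1; from the row with r=1: x=-80, y=19
Check: 52*(-80) + 219*(19) = -4160 + 4161 = 1

GCD = 1, x = -80, y = 19


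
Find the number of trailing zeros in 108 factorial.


floor(108/5) = 21
floor(108/25) = 4
Total = 25

25 trailing zeros


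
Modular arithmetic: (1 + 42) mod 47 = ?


1 + 42 = 43
43 mod 47 = 43


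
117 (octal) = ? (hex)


117 (base 8) = 79 (decimal)
79 (decimal) = 4F (base 16)


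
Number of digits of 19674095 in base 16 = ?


19674095 in base 16 = 12C33EF
Number of digits = 7

7 digits (base 16)


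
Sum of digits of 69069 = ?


6 + 9 + 0 + 6 + 9 = 30


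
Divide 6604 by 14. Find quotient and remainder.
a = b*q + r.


6604 = 14 * 471 + 10
Check: 6594 + 10 = 6604

q = 471, r = 10


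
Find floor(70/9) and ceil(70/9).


70/9 = 7.7778
floor = 7
ceil = 8

floor = 7, ceil = 8


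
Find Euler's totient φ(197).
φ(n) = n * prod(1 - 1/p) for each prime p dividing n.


197 = 197
Prime factors: 197
φ(197) = 197 × (1-1/197)
= 197 × 196/197 = 196

φ(197) = 196


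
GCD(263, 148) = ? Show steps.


263 = 1 * 148 + 115
148 = 1 * 115 + 33
115 = 3 * 33 + 16
33 = 2 * 16 + 1
16 = 16 * 1 + 0
GCD = 1


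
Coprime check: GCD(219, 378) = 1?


Euclidean algorithm:
378 = 1 * 219 + 159
219 = 1 * 159 + 60
159 = 2 * 60 + 39
60 = 1 * 39 + 21
39 = 1 * 21 + 18
21 = 1 * 18 + 3
18 = 6 * 3 + 0
GCD(219, 378) = 3

No, not coprime (GCD = 3)


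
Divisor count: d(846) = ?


846 = 2^1 × 3^2 × 47^1
d(846) = (1+1) × (2+1) × (1+1) = 12

12 divisors


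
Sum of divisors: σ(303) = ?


Divisors of 303: 1, 3, 101, 303
Sum = 1 + 3 + 101 + 303 = 408

σ(303) = 408


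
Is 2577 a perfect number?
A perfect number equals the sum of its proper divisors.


Proper divisors of 2577: 1, 3, 859
Sum = 1 + 3 + 859 = 863

No, 2577 is not perfect (863 ≠ 2577)


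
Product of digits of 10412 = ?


1 × 0 × 4 × 1 × 2 = 0


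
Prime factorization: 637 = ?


637 / 7 = 91
91 / 7 = 13
13 / 13 = 1
637 = 7^2 × 13


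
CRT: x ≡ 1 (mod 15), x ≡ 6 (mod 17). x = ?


M = 15*17 = 255
M1 = M/15 = 17, M2 = M/17 = 15
M1^(-1) mod 15 = 8, M2^(-1) mod 17 = 8
x = 1*17*8 + 6*15*8 = 856
856 mod 255 = 91
Check: 91 mod 15 = 1 ✓, 91 mod 17 = 6 ✓

x ≡ 91 (mod 255)


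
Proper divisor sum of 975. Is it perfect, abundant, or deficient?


Proper divisors: 1, 3, 5, 13, 15, 25, 39, 65, 75, 195, 325
Sum = 1 + 3 + 5 + 13 + 15 + 25 + 39 + 65 + 75 + 195 + 325 = 761
761 < 975 → deficient

s(975) = 761 (deficient)


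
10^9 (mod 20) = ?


10^1 mod 20 = 10
10^2 mod 20 = 0
10^3 mod 20 = 0
10^4 mod 20 = 0
10^5 mod 20 = 0
10^6 mod 20 = 0
10^7 mod 20 = 0
10^8 mod 20 = 0
10^9 mod 20 = 0


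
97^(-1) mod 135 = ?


Use the extended Euclidean algorithm on (135, 97); each row r = 135*s + 97*t:
r=135, s=1, t=0
r=97, s=0, t=1
q=1: r=38, s=1, t=-1   [135*(1) + 97*(-1) = 38]
q=2: r=21, s=-2, t=3   [135*(-2) + 97*(3) = 21]
q=1: r=17, s=3, t=-4   [135*(3) + 97*(-4) = 17]
q=1: r=4, s=-5, t=7   [135*(-5) + 97*(7) = 4]
q=4: r=1, s=23, t=-32   [135*(23) + 97*(-32) = 1]
q=4: r=0, s=-97, t=135   [135*(-97) + 97*(135) = 0]
GCD = 1 with t = -32, so 97*(-32) ≡ 1 (mod 135)
Inverse = -32 mod 135 = 103
Check: 97 * 103 = 9991 ≡ 1 (mod 135)

97^(-1) ≡ 103 (mod 135)


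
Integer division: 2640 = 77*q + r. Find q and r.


2640 = 77 * 34 + 22
Check: 2618 + 22 = 2640

q = 34, r = 22


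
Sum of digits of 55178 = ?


5 + 5 + 1 + 7 + 8 = 26


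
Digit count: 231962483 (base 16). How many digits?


231962483 in base 16 = DD37773
Number of digits = 7

7 digits (base 16)


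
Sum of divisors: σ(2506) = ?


Divisors of 2506: 1, 2, 7, 14, 179, 358, 1253, 2506
Sum = 1 + 2 + 7 + 14 + 179 + 358 + 1253 + 2506 = 4320

σ(2506) = 4320


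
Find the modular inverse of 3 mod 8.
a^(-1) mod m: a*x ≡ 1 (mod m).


Use the extended Euclidean algorithm on (8, 3); each row r = 8*s + 3*t:
r=8, s=1, t=0
r=3, s=0, t=1
q=2: r=2, s=1, t=-2   [8*(1) + 3*(-2) = 2]
q=1: r=1, s=-1, t=3   [8*(-1) + 3*(3) = 1]
q=2: r=0, s=3, t=-8   [8*(3) + 3*(-8) = 0]
GCD = 1 with t = 3, so 3*(3) ≡ 1 (mod 8)
Inverse = 3 mod 8 = 3
Check: 3 * 3 = 9 ≡ 1 (mod 8)

3^(-1) ≡ 3 (mod 8)


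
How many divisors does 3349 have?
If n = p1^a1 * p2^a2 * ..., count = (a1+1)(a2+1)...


3349 = 17^1 × 197^1
d(3349) = (1+1) × (1+1) = 4

4 divisors


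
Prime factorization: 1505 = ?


1505 / 5 = 301
301 / 7 = 43
43 / 43 = 1
1505 = 5 × 7 × 43


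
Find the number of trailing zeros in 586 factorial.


floor(586/5) = 117
floor(586/25) = 23
floor(586/125) = 4
Total = 144

144 trailing zeros


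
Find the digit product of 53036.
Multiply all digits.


5 × 3 × 0 × 3 × 6 = 0


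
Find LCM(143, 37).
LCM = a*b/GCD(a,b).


GCD(143, 37) = 1
LCM = 143*37/1 = 5291/1 = 5291

LCM = 5291


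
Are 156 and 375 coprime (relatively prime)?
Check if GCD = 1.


Euclidean algorithm:
375 = 2 * 156 + 63
156 = 2 * 63 + 30
63 = 2 * 30 + 3
30 = 10 * 3 + 0
GCD(156, 375) = 3

No, not coprime (GCD = 3)


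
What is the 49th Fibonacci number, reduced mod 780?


F(k) mod 780 for k=1..49:
1, 1, 2, 3, 5, 8, 13, 21, 34, 55, 89, 144, 233, 377, 610, 207, 37, 244, 281, 525, 26, 551, 577, 348, 145, 493, 638, 351, 209, 560, 769, 549, 538, 307, 65, 372, 437, 29, 466, 495, 181, 676, 77, 753, 50, 23, 73, 96, 169
F(49) mod 780 = 169


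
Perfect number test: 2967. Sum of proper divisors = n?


Proper divisors of 2967: 1, 3, 23, 43, 69, 129, 989
Sum = 1 + 3 + 23 + 43 + 69 + 129 + 989 = 1257

No, 2967 is not perfect (1257 ≠ 2967)


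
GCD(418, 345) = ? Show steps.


418 = 1 * 345 + 73
345 = 4 * 73 + 53
73 = 1 * 53 + 20
53 = 2 * 20 + 13
20 = 1 * 13 + 7
13 = 1 * 7 + 6
7 = 1 * 6 + 1
6 = 6 * 1 + 0
GCD = 1


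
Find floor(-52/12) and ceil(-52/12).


-52/12 = -4.3333
floor = -5
ceil = -4

floor = -5, ceil = -4


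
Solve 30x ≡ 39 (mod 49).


GCD(30, 49) = 1, unique solution
a^(-1) mod 49 = 18
x = 18 * 39 mod 49 = 16

x ≡ 16 (mod 49)


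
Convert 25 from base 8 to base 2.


25 (base 8) = 21 (decimal)
21 (decimal) = 10101 (base 2)


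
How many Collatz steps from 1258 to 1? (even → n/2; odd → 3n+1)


1258 → 629 → 1888 → 944 → 472 → 236 → 118 → 59 → 178 → 89 → 268 → 134 → 67 → 202 → 101 → 304 → 152 → 76 → 38 → 19 → 58 → 29 → 88 → 44 → 22 → 11 → 34 → 17 → 52 → 26 → 13 → 40 → 20 → 10 → 5 → 16 → 8 → 4 → 2 → 1
Total steps = 39

39 steps


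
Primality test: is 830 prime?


830 / 2 = 415 (exact division)
830 is NOT prime.

No, 830 is not prime


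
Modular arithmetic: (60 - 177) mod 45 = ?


60 - 177 = -117
-117 mod 45 = 18


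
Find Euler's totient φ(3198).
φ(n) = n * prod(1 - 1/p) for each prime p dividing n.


3198 = 2 × 3 × 13 × 41
Prime factors: 2, 3, 13, 41
φ(3198) = 3198 × (1-1/2) × (1-1/3) × (1-1/13) × (1-1/41)
= 3198 × 1/2 × 2/3 × 12/13 × 40/41 = 960

φ(3198) = 960


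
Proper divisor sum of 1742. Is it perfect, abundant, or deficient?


Proper divisors: 1, 2, 13, 26, 67, 134, 871
Sum = 1 + 2 + 13 + 26 + 67 + 134 + 871 = 1114
1114 < 1742 → deficient

s(1742) = 1114 (deficient)


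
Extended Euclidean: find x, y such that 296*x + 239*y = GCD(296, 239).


Tabular extended Euclidean (each row: r = 296*s + 239*t):
r=296, s=1, t=0
r=239, s=0, t=1
q=1: r=57, s=1, t=-1   [296*(1) + 239*(-1) = 57]
q=4: r=11, s=-4, t=5   [296*(-4) + 239*(5) = 11]
q=5: r=2, s=21, t=-26   [296*(21) + 239*(-26) = 2]
q=5: r=1, s=-109, t=135   [296*(-109) + 239*(135) = 1]
q=2: r=0, s=239, t=-296   [296*(239) + 239*(-296) = 0]
GCD = 1; from the row with r=1: x=-109, y=135
Check: 296*(-109) + 239*(135) = -32264 + 32265 = 1

GCD = 1, x = -109, y = 135


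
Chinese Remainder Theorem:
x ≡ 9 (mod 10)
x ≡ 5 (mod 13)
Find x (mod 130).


M = 10*13 = 130
M1 = M/10 = 13, M2 = M/13 = 10
M1^(-1) mod 10 = 7, M2^(-1) mod 13 = 4
x = 9*13*7 + 5*10*4 = 1019
1019 mod 130 = 109
Check: 109 mod 10 = 9 ✓, 109 mod 13 = 5 ✓

x ≡ 109 (mod 130)


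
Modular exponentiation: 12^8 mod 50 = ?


12^1 mod 50 = 12
12^2 mod 50 = 44
12^3 mod 50 = 28
12^4 mod 50 = 36
12^5 mod 50 = 32
12^6 mod 50 = 34
12^7 mod 50 = 8
12^8 mod 50 = 46


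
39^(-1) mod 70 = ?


Use the extended Euclidean algorithm on (70, 39); each row r = 70*s + 39*t:
r=70, s=1, t=0
r=39, s=0, t=1
q=1: r=31, s=1, t=-1   [70*(1) + 39*(-1) = 31]
q=1: r=8, s=-1, t=2   [70*(-1) + 39*(2) = 8]
q=3: r=7, s=4, t=-7   [70*(4) + 39*(-7) = 7]
q=1: r=1, s=-5, t=9   [70*(-5) + 39*(9) = 1]
q=7: r=0, s=39, t=-70   [70*(39) + 39*(-70) = 0]
GCD = 1 with t = 9, so 39*(9) ≡ 1 (mod 70)
Inverse = 9 mod 70 = 9
Check: 39 * 9 = 351 ≡ 1 (mod 70)

39^(-1) ≡ 9 (mod 70)


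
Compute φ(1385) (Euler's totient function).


1385 = 5 × 277
Prime factors: 5, 277
φ(1385) = 1385 × (1-1/5) × (1-1/277)
= 1385 × 4/5 × 276/277 = 1104

φ(1385) = 1104


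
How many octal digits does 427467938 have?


427467938 in base 8 = 3136522242
Number of digits = 10

10 digits (base 8)


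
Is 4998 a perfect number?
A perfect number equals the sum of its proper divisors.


Proper divisors of 4998: 1, 2, 3, 6, 7, 14, 17, 21, 34, 42, 49, 51, 98, 102, 119, 147, 238, 294, 357, 714, 833, 1666, 2499
Sum = 1 + 2 + 3 + 6 + 7 + 14 + 17 + 21 + 34 + 42 + 49 + 51 + 98 + 102 + 119 + 147 + 238 + 294 + 357 + 714 + 833 + 1666 + 2499 = 7314

No, 4998 is not perfect (7314 ≠ 4998)


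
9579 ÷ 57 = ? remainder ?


9579 = 57 * 168 + 3
Check: 9576 + 3 = 9579

q = 168, r = 3


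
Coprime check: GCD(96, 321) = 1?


Euclidean algorithm:
321 = 3 * 96 + 33
96 = 2 * 33 + 30
33 = 1 * 30 + 3
30 = 10 * 3 + 0
GCD(96, 321) = 3

No, not coprime (GCD = 3)


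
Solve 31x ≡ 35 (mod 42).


GCD(31, 42) = 1, unique solution
a^(-1) mod 42 = 19
x = 19 * 35 mod 42 = 35

x ≡ 35 (mod 42)


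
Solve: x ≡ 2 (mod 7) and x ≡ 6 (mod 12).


M = 7*12 = 84
M1 = M/7 = 12, M2 = M/12 = 7
M1^(-1) mod 7 = 3, M2^(-1) mod 12 = 7
x = 2*12*3 + 6*7*7 = 366
366 mod 84 = 30
Check: 30 mod 7 = 2 ✓, 30 mod 12 = 6 ✓

x ≡ 30 (mod 84)


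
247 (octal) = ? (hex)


247 (base 8) = 167 (decimal)
167 (decimal) = A7 (base 16)


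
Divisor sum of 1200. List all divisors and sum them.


Divisors of 1200: 1, 2, 3, 4, 5, 6, 8, 10, 12, 15, 16, 20, 24, 25, 30, 40, 48, 50, 60, 75, 80, 100, 120, 150, 200, 240, 300, 400, 600, 1200
Sum = 1 + 2 + 3 + 4 + 5 + 6 + 8 + 10 + 12 + 15 + 16 + 20 + 24 + 25 + 30 + 40 + 48 + 50 + 60 + 75 + 80 + 100 + 120 + 150 + 200 + 240 + 300 + 400 + 600 + 1200 = 3844

σ(1200) = 3844


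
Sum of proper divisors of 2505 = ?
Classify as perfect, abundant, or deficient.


Proper divisors: 1, 3, 5, 15, 167, 501, 835
Sum = 1 + 3 + 5 + 15 + 167 + 501 + 835 = 1527
1527 < 2505 → deficient

s(2505) = 1527 (deficient)


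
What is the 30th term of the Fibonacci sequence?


Sequence: 1, 1, 2, 3, 5, 8, 13, 21, 34, 55, 89, 144, 233, 377, 610, 987, 1597, 2584, 4181, 6765, 10946, 17711, 28657, 46368, 75025, 121393, 196418, 317811, 514229, 832040
F(30) = 832040


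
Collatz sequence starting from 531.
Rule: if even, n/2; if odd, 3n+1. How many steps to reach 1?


531 → 1594 → 797 → 2392 → 1196 → 598 → 299 → 898 → 449 → 1348 → 674 → 337 → 1012 → 506 → 253 → 760 → 380 → 190 → 95 → 286 → 143 → 430 → 215 → 646 → 323 → 970 → 485 → 1456 → 728 → 364 → 182 → 91 → 274 → 137 → 412 → 206 → 103 → 310 → 155 → 466 → 233 → 700 → 350 → 175 → 526 → 263 → 790 → 395 → 1186 → 593 → 1780 → 890 → 445 → 1336 → 668 → 334 → 167 → 502 → 251 → 754 → 377 → 1132 → 566 → 283 → 850 → 425 → 1276 → 638 → 319 → 958 → 479 → 1438 → 719 → 2158 → 1079 → 3238 → 1619 → 4858 → 2429 → 7288 → 3644 → 1822 → 911 → 2734 → 1367 → 4102 → 2051 → 6154 → 3077 → 9232 → 4616 → 2308 → 1154 → 577 → 1732 → 866 → 433 → 1300 → 650 → 325 → 976 → 488 → 244 → 122 → 61 → 184 → 92 → 46 → 23 → 70 → 35 → 106 → 53 → 160 → 80 → 40 → 20 → 10 → 5 → 16 → 8 → 4 → 2 → 1
Total steps = 123

123 steps


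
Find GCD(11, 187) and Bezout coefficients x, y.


Tabular extended Euclidean (each row: r = 11*s + 187*t):
r=11, s=1, t=0
r=187, s=0, t=1
q=0: r=11, s=1, t=0   [11*(1) + 187*(0) = 11]
q=17: r=0, s=-17, t=1   [11*(-17) + 187*(1) = 0]
GCD = 11; from the row with r=11: x=1, y=0
Check: 11*(1) + 187*(0) = 11 + 0 = 11

GCD = 11, x = 1, y = 0


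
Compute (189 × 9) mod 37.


189 × 9 = 1701
1701 mod 37 = 36


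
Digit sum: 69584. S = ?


6 + 9 + 5 + 8 + 4 = 32


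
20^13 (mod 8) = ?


20^1 mod 8 = 4
20^2 mod 8 = 0
20^3 mod 8 = 0
20^4 mod 8 = 0
20^5 mod 8 = 0
20^6 mod 8 = 0
20^7 mod 8 = 0
20^8 mod 8 = 0
20^9 mod 8 = 0
20^10 mod 8 = 0
20^11 mod 8 = 0
20^12 mod 8 = 0
20^13 mod 8 = 0


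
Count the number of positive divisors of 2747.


2747 = 41^1 × 67^1
d(2747) = (1+1) × (1+1) = 4

4 divisors


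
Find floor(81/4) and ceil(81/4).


81/4 = 20.2500
floor = 20
ceil = 21

floor = 20, ceil = 21


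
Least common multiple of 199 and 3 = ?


GCD(199, 3) = 1
LCM = 199*3/1 = 597/1 = 597

LCM = 597


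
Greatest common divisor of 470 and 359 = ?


470 = 1 * 359 + 111
359 = 3 * 111 + 26
111 = 4 * 26 + 7
26 = 3 * 7 + 5
7 = 1 * 5 + 2
5 = 2 * 2 + 1
2 = 2 * 1 + 0
GCD = 1


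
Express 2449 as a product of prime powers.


2449 / 31 = 79
79 / 79 = 1
2449 = 31 × 79


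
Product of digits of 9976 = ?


9 × 9 × 7 × 6 = 3402


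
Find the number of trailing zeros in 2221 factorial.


floor(2221/5) = 444
floor(2221/25) = 88
floor(2221/125) = 17
floor(2221/625) = 3
Total = 552

552 trailing zeros


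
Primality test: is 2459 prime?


Check divisors up to sqrt(2459) = 49.5883
No divisors found.
2459 is prime.

Yes, 2459 is prime


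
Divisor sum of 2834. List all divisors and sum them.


Divisors of 2834: 1, 2, 13, 26, 109, 218, 1417, 2834
Sum = 1 + 2 + 13 + 26 + 109 + 218 + 1417 + 2834 = 4620

σ(2834) = 4620


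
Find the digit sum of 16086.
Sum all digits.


1 + 6 + 0 + 8 + 6 = 21


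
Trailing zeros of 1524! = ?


floor(1524/5) = 304
floor(1524/25) = 60
floor(1524/125) = 12
floor(1524/625) = 2
Total = 378

378 trailing zeros


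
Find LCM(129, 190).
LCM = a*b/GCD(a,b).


GCD(129, 190) = 1
LCM = 129*190/1 = 24510/1 = 24510

LCM = 24510


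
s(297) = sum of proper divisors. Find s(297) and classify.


Proper divisors: 1, 3, 9, 11, 27, 33, 99
Sum = 1 + 3 + 9 + 11 + 27 + 33 + 99 = 183
183 < 297 → deficient

s(297) = 183 (deficient)


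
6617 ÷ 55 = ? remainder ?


6617 = 55 * 120 + 17
Check: 6600 + 17 = 6617

q = 120, r = 17


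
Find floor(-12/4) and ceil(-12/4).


-12/4 = -3.0000
floor = -3
ceil = -3

floor = -3, ceil = -3


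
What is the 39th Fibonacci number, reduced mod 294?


F(k) mod 294 for k=1..39:
1, 1, 2, 3, 5, 8, 13, 21, 34, 55, 89, 144, 233, 83, 22, 105, 127, 232, 65, 3, 68, 71, 139, 210, 55, 265, 26, 291, 23, 20, 43, 63, 106, 169, 275, 150, 131, 281, 118
F(39) mod 294 = 118


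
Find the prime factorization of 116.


116 / 2 = 58
58 / 2 = 29
29 / 29 = 1
116 = 2^2 × 29


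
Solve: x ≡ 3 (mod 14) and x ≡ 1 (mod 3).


M = 14*3 = 42
M1 = M/14 = 3, M2 = M/3 = 14
M1^(-1) mod 14 = 5, M2^(-1) mod 3 = 2
x = 3*3*5 + 1*14*2 = 73
73 mod 42 = 31
Check: 31 mod 14 = 3 ✓, 31 mod 3 = 1 ✓

x ≡ 31 (mod 42)


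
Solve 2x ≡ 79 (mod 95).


GCD(2, 95) = 1, unique solution
a^(-1) mod 95 = 48
x = 48 * 79 mod 95 = 87

x ≡ 87 (mod 95)


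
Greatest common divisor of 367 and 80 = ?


367 = 4 * 80 + 47
80 = 1 * 47 + 33
47 = 1 * 33 + 14
33 = 2 * 14 + 5
14 = 2 * 5 + 4
5 = 1 * 4 + 1
4 = 4 * 1 + 0
GCD = 1


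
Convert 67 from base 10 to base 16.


67 (base 10) = 67 (decimal)
67 (decimal) = 43 (base 16)


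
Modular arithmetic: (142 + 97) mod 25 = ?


142 + 97 = 239
239 mod 25 = 14


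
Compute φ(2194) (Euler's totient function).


2194 = 2 × 1097
Prime factors: 2, 1097
φ(2194) = 2194 × (1-1/2) × (1-1/1097)
= 2194 × 1/2 × 1096/1097 = 1096

φ(2194) = 1096


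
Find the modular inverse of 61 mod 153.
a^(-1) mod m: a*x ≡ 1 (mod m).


Use the extended Euclidean algorithm on (153, 61); each row r = 153*s + 61*t:
r=153, s=1, t=0
r=61, s=0, t=1
q=2: r=31, s=1, t=-2   [153*(1) + 61*(-2) = 31]
q=1: r=30, s=-1, t=3   [153*(-1) + 61*(3) = 30]
q=1: r=1, s=2, t=-5   [153*(2) + 61*(-5) = 1]
q=30: r=0, s=-61, t=153   [153*(-61) + 61*(153) = 0]
GCD = 1 with t = -5, so 61*(-5) ≡ 1 (mod 153)
Inverse = -5 mod 153 = 148
Check: 61 * 148 = 9028 ≡ 1 (mod 153)

61^(-1) ≡ 148 (mod 153)


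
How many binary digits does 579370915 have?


579370915 in base 2 = 100010100010000111111110100011
Number of digits = 30

30 digits (base 2)


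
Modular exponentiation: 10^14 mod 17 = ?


10^1 mod 17 = 10
10^2 mod 17 = 15
10^3 mod 17 = 14
10^4 mod 17 = 4
10^5 mod 17 = 6
10^6 mod 17 = 9
10^7 mod 17 = 5
10^8 mod 17 = 16
10^9 mod 17 = 7
10^10 mod 17 = 2
10^11 mod 17 = 3
10^12 mod 17 = 13
10^13 mod 17 = 11
10^14 mod 17 = 8


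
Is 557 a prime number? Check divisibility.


Check divisors up to sqrt(557) = 23.6008
No divisors found.
557 is prime.

Yes, 557 is prime


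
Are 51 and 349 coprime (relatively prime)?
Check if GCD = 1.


Euclidean algorithm:
349 = 6 * 51 + 43
51 = 1 * 43 + 8
43 = 5 * 8 + 3
8 = 2 * 3 + 2
3 = 1 * 2 + 1
2 = 2 * 1 + 0
GCD(51, 349) = 1

Yes, coprime (GCD = 1)


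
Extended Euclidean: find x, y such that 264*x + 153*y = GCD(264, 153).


Tabular extended Euclidean (each row: r = 264*s + 153*t):
r=264, s=1, t=0
r=153, s=0, t=1
q=1: r=111, s=1, t=-1   [264*(1) + 153*(-1) = 111]
q=1: r=42, s=-1, t=2   [264*(-1) + 153*(2) = 42]
q=2: r=27, s=3, t=-5   [264*(3) + 153*(-5) = 27]
q=1: r=15, s=-4, t=7   [264*(-4) + 153*(7) = 15]
q=1: r=12, s=7, t=-12   [264*(7) + 153*(-12) = 12]
q=1: r=3, s=-11, t=19   [264*(-11) + 153*(19) = 3]
q=4: r=0, s=51, t=-88   [264*(51) + 153*(-88) = 0]
GCD = 3; from the row with r=3: x=-11, y=19
Check: 264*(-11) + 153*(19) = -2904 + 2907 = 3

GCD = 3, x = -11, y = 19


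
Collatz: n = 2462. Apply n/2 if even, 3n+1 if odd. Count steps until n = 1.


2462 → 1231 → 3694 → 1847 → 5542 → 2771 → 8314 → 4157 → 12472 → 6236 → 3118 → 1559 → 4678 → 2339 → 7018 → 3509 → 10528 → 5264 → 2632 → 1316 → 658 → 329 → 988 → 494 → 247 → 742 → 371 → 1114 → 557 → 1672 → 836 → 418 → 209 → 628 → 314 → 157 → 472 → 236 → 118 → 59 → 178 → 89 → 268 → 134 → 67 → 202 → 101 → 304 → 152 → 76 → 38 → 19 → 58 → 29 → 88 → 44 → 22 → 11 → 34 → 17 → 52 → 26 → 13 → 40 → 20 → 10 → 5 → 16 → 8 → 4 → 2 → 1
Total steps = 71

71 steps


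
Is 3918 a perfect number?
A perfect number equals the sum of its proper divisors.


Proper divisors of 3918: 1, 2, 3, 6, 653, 1306, 1959
Sum = 1 + 2 + 3 + 6 + 653 + 1306 + 1959 = 3930

No, 3918 is not perfect (3930 ≠ 3918)


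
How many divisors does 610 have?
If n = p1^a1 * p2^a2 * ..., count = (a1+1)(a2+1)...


610 = 2^1 × 5^1 × 61^1
d(610) = (1+1) × (1+1) × (1+1) = 8

8 divisors


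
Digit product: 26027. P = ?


2 × 6 × 0 × 2 × 7 = 0


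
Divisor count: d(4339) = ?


4339 = 4339^1
d(4339) = (1+1) = 2

2 divisors


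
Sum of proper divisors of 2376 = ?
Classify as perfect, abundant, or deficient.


Proper divisors: 1, 2, 3, 4, 6, 8, 9, 11, 12, 18, 22, 24, 27, 33, 36, 44, 54, 66, 72, 88, 99, 108, 132, 198, 216, 264, 297, 396, 594, 792, 1188
Sum = 1 + 2 + 3 + 4 + 6 + 8 + 9 + 11 + 12 + 18 + 22 + 24 + 27 + 33 + 36 + 44 + 54 + 66 + 72 + 88 + 99 + 108 + 132 + 198 + 216 + 264 + 297 + 396 + 594 + 792 + 1188 = 4824
4824 > 2376 → abundant

s(2376) = 4824 (abundant)


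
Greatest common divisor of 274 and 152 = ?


274 = 1 * 152 + 122
152 = 1 * 122 + 30
122 = 4 * 30 + 2
30 = 15 * 2 + 0
GCD = 2


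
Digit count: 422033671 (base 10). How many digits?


422033671 has 9 digits in base 10
floor(log10(422033671)) + 1 = floor(8.6253) + 1 = 9

9 digits (base 10)


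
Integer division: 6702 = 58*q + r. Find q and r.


6702 = 58 * 115 + 32
Check: 6670 + 32 = 6702

q = 115, r = 32


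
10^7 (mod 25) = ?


10^1 mod 25 = 10
10^2 mod 25 = 0
10^3 mod 25 = 0
10^4 mod 25 = 0
10^5 mod 25 = 0
10^6 mod 25 = 0
10^7 mod 25 = 0


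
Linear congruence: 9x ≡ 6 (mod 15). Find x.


GCD(9, 15) = 3 divides 6
Divide: 3x ≡ 2 (mod 5)
x ≡ 4 (mod 5)


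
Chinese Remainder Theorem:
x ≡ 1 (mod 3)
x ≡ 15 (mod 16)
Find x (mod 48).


M = 3*16 = 48
M1 = M/3 = 16, M2 = M/16 = 3
M1^(-1) mod 3 = 1, M2^(-1) mod 16 = 11
x = 1*16*1 + 15*3*11 = 511
511 mod 48 = 31
Check: 31 mod 3 = 1 ✓, 31 mod 16 = 15 ✓

x ≡ 31 (mod 48)


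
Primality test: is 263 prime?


Check divisors up to sqrt(263) = 16.2173
No divisors found.
263 is prime.

Yes, 263 is prime


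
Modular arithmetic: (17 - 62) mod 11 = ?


17 - 62 = -45
-45 mod 11 = 10


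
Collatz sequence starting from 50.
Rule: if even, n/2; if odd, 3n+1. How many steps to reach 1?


50 → 25 → 76 → 38 → 19 → 58 → 29 → 88 → 44 → 22 → 11 → 34 → 17 → 52 → 26 → 13 → 40 → 20 → 10 → 5 → 16 → 8 → 4 → 2 → 1
Total steps = 24

24 steps


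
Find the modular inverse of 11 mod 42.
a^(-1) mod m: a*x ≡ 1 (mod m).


Use the extended Euclidean algorithm on (42, 11); each row r = 42*s + 11*t:
r=42, s=1, t=0
r=11, s=0, t=1
q=3: r=9, s=1, t=-3   [42*(1) + 11*(-3) = 9]
q=1: r=2, s=-1, t=4   [42*(-1) + 11*(4) = 2]
q=4: r=1, s=5, t=-19   [42*(5) + 11*(-19) = 1]
q=2: r=0, s=-11, t=42   [42*(-11) + 11*(42) = 0]
GCD = 1 with t = -19, so 11*(-19) ≡ 1 (mod 42)
Inverse = -19 mod 42 = 23
Check: 11 * 23 = 253 ≡ 1 (mod 42)

11^(-1) ≡ 23 (mod 42)


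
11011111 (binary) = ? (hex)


11011111 (base 2) = 223 (decimal)
223 (decimal) = DF (base 16)


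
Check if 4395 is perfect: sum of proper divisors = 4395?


Proper divisors of 4395: 1, 3, 5, 15, 293, 879, 1465
Sum = 1 + 3 + 5 + 15 + 293 + 879 + 1465 = 2661

No, 4395 is not perfect (2661 ≠ 4395)


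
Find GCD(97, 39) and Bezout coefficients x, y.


Tabular extended Euclidean (each row: r = 97*s + 39*t):
r=97, s=1, t=0
r=39, s=0, t=1
q=2: r=19, s=1, t=-2   [97*(1) + 39*(-2) = 19]
q=2: r=1, s=-2, t=5   [97*(-2) + 39*(5) = 1]
q=19: r=0, s=39, t=-97   [97*(39) + 39*(-97) = 0]
GCD = 1; from the row with r=1: x=-2, y=5
Check: 97*(-2) + 39*(5) = -194 + 195 = 1

GCD = 1, x = -2, y = 5


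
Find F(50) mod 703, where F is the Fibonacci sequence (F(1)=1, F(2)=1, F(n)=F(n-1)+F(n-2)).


F(k) mod 703 for k=1..50:
1, 1, 2, 3, 5, 8, 13, 21, 34, 55, 89, 144, 233, 377, 610, 284, 191, 475, 666, 438, 401, 136, 537, 673, 507, 477, 281, 55, 336, 391, 24, 415, 439, 151, 590, 38, 628, 666, 591, 554, 442, 293, 32, 325, 357, 682, 336, 315, 651, 263
F(50) mod 703 = 263


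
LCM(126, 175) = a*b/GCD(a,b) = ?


GCD(126, 175) = 7
LCM = 126*175/7 = 22050/7 = 3150

LCM = 3150


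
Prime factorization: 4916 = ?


4916 / 2 = 2458
2458 / 2 = 1229
1229 / 1229 = 1
4916 = 2^2 × 1229


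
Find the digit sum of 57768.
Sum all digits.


5 + 7 + 7 + 6 + 8 = 33


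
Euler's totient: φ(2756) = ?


2756 = 2^2 × 13 × 53
Prime factors: 2, 13, 53
φ(2756) = 2756 × (1-1/2) × (1-1/13) × (1-1/53)
= 2756 × 1/2 × 12/13 × 52/53 = 1248

φ(2756) = 1248


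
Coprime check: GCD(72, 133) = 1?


Euclidean algorithm:
133 = 1 * 72 + 61
72 = 1 * 61 + 11
61 = 5 * 11 + 6
11 = 1 * 6 + 5
6 = 1 * 5 + 1
5 = 5 * 1 + 0
GCD(72, 133) = 1

Yes, coprime (GCD = 1)


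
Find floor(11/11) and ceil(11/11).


11/11 = 1.0000
floor = 1
ceil = 1

floor = 1, ceil = 1


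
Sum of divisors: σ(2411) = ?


Divisors of 2411: 1, 2411
Sum = 1 + 2411 = 2412

σ(2411) = 2412


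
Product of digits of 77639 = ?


7 × 7 × 6 × 3 × 9 = 7938


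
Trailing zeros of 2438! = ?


floor(2438/5) = 487
floor(2438/25) = 97
floor(2438/125) = 19
floor(2438/625) = 3
Total = 606

606 trailing zeros


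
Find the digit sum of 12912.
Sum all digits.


1 + 2 + 9 + 1 + 2 = 15


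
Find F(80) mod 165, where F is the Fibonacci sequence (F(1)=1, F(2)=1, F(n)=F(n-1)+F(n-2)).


F(k) mod 165 for k=1..80:
1, 1, 2, 3, 5, 8, 13, 21, 34, 55, 89, 144, 68, 47, 115, 162, 112, 109, 56, 0, 56, 56, 112, 3, 115, 118, 68, 21, 89, 110, 34, 144, 13, 157, 5, 162, 2, 164, 1, 0, 1, 1, 2, 3, 5, 8, 13, 21, 34, 55, 89, 144, 68, 47, 115, 162, 112, 109, 56, 0, 56, 56, 112, 3, 115, 118, 68, 21, 89, 110, 34, 144, 13, 157, 5, 162, 2, 164, 1, 0
F(80) mod 165 = 0


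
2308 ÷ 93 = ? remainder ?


2308 = 93 * 24 + 76
Check: 2232 + 76 = 2308

q = 24, r = 76


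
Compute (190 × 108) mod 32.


190 × 108 = 20520
20520 mod 32 = 8


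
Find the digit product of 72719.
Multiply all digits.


7 × 2 × 7 × 1 × 9 = 882


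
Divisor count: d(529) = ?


529 = 23^2
d(529) = (2+1) = 3

3 divisors


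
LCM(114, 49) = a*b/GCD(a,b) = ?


GCD(114, 49) = 1
LCM = 114*49/1 = 5586/1 = 5586

LCM = 5586


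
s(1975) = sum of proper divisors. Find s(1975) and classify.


Proper divisors: 1, 5, 25, 79, 395
Sum = 1 + 5 + 25 + 79 + 395 = 505
505 < 1975 → deficient

s(1975) = 505 (deficient)


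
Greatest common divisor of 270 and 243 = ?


270 = 1 * 243 + 27
243 = 9 * 27 + 0
GCD = 27


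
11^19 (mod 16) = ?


11^1 mod 16 = 11
11^2 mod 16 = 9
11^3 mod 16 = 3
11^4 mod 16 = 1
11^5 mod 16 = 11
11^6 mod 16 = 9
11^7 mod 16 = 3
11^8 mod 16 = 1
11^9 mod 16 = 11
11^10 mod 16 = 9
11^11 mod 16 = 3
11^12 mod 16 = 1
11^13 mod 16 = 11
11^14 mod 16 = 9
11^15 mod 16 = 3
11^16 mod 16 = 1
11^17 mod 16 = 11
11^18 mod 16 = 9
11^19 mod 16 = 3


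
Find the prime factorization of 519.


519 / 3 = 173
173 / 173 = 1
519 = 3 × 173


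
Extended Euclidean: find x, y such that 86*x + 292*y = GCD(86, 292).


Tabular extended Euclidean (each row: r = 86*s + 292*t):
r=86, s=1, t=0
r=292, s=0, t=1
q=0: r=86, s=1, t=0   [86*(1) + 292*(0) = 86]
q=3: r=34, s=-3, t=1   [86*(-3) + 292*(1) = 34]
q=2: r=18, s=7, t=-2   [86*(7) + 292*(-2) = 18]
q=1: r=16, s=-10, t=3   [86*(-10) + 292*(3) = 16]
q=1: r=2, s=17, t=-5   [86*(17) + 292*(-5) = 2]
q=8: r=0, s=-146, t=43   [86*(-146) + 292*(43) = 0]
GCD = 2; from the row with r=2: x=17, y=-5
Check: 86*(17) + 292*(-5) = 1462 - 1460 = 2

GCD = 2, x = 17, y = -5


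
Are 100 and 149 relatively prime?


Euclidean algorithm:
149 = 1 * 100 + 49
100 = 2 * 49 + 2
49 = 24 * 2 + 1
2 = 2 * 1 + 0
GCD(100, 149) = 1

Yes, coprime (GCD = 1)


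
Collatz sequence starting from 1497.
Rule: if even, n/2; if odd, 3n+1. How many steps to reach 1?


1497 → 4492 → 2246 → 1123 → 3370 → 1685 → 5056 → 2528 → 1264 → 632 → 316 → 158 → 79 → 238 → 119 → 358 → 179 → 538 → 269 → 808 → 404 → 202 → 101 → 304 → 152 → 76 → 38 → 19 → 58 → 29 → 88 → 44 → 22 → 11 → 34 → 17 → 52 → 26 → 13 → 40 → 20 → 10 → 5 → 16 → 8 → 4 → 2 → 1
Total steps = 47

47 steps


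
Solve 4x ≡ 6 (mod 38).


GCD(4, 38) = 2 divides 6
Divide: 2x ≡ 3 (mod 19)
x ≡ 11 (mod 19)


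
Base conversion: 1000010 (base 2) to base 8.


1000010 (base 2) = 66 (decimal)
66 (decimal) = 102 (base 8)


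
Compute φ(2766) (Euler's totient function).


2766 = 2 × 3 × 461
Prime factors: 2, 3, 461
φ(2766) = 2766 × (1-1/2) × (1-1/3) × (1-1/461)
= 2766 × 1/2 × 2/3 × 460/461 = 920

φ(2766) = 920


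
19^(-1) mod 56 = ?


Use the extended Euclidean algorithm on (56, 19); each row r = 56*s + 19*t:
r=56, s=1, t=0
r=19, s=0, t=1
q=2: r=18, s=1, t=-2   [56*(1) + 19*(-2) = 18]
q=1: r=1, s=-1, t=3   [56*(-1) + 19*(3) = 1]
q=18: r=0, s=19, t=-56   [56*(19) + 19*(-56) = 0]
GCD = 1 with t = 3, so 19*(3) ≡ 1 (mod 56)
Inverse = 3 mod 56 = 3
Check: 19 * 3 = 57 ≡ 1 (mod 56)

19^(-1) ≡ 3 (mod 56)


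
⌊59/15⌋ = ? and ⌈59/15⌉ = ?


59/15 = 3.9333
floor = 3
ceil = 4

floor = 3, ceil = 4


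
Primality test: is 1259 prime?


Check divisors up to sqrt(1259) = 35.4824
No divisors found.
1259 is prime.

Yes, 1259 is prime


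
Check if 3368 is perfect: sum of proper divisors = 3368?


Proper divisors of 3368: 1, 2, 4, 8, 421, 842, 1684
Sum = 1 + 2 + 4 + 8 + 421 + 842 + 1684 = 2962

No, 3368 is not perfect (2962 ≠ 3368)


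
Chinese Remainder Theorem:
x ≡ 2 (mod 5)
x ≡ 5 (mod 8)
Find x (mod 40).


M = 5*8 = 40
M1 = M/5 = 8, M2 = M/8 = 5
M1^(-1) mod 5 = 2, M2^(-1) mod 8 = 5
x = 2*8*2 + 5*5*5 = 157
157 mod 40 = 37
Check: 37 mod 5 = 2 ✓, 37 mod 8 = 5 ✓

x ≡ 37 (mod 40)


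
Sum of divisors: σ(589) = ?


Divisors of 589: 1, 19, 31, 589
Sum = 1 + 19 + 31 + 589 = 640

σ(589) = 640


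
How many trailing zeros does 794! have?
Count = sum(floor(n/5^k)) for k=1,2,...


floor(794/5) = 158
floor(794/25) = 31
floor(794/125) = 6
floor(794/625) = 1
Total = 196

196 trailing zeros


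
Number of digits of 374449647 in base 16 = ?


374449647 in base 16 = 1651A5EF
Number of digits = 8

8 digits (base 16)


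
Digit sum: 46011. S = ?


4 + 6 + 0 + 1 + 1 = 12


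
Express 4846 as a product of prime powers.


4846 / 2 = 2423
2423 / 2423 = 1
4846 = 2 × 2423


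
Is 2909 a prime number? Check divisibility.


Check divisors up to sqrt(2909) = 53.9351
No divisors found.
2909 is prime.

Yes, 2909 is prime


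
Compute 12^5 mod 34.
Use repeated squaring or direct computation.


12^1 mod 34 = 12
12^2 mod 34 = 8
12^3 mod 34 = 28
12^4 mod 34 = 30
12^5 mod 34 = 20


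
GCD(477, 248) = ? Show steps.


477 = 1 * 248 + 229
248 = 1 * 229 + 19
229 = 12 * 19 + 1
19 = 19 * 1 + 0
GCD = 1


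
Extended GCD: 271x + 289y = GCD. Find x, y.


Tabular extended Euclidean (each row: r = 271*s + 289*t):
r=271, s=1, t=0
r=289, s=0, t=1
q=0: r=271, s=1, t=0   [271*(1) + 289*(0) = 271]
q=1: r=18, s=-1, t=1   [271*(-1) + 289*(1) = 18]
q=15: r=1, s=16, t=-15   [271*(16) + 289*(-15) = 1]
q=18: r=0, s=-289, t=271   [271*(-289) + 289*(271) = 0]
GCD = 1; from the row with r=1: x=16, y=-15
Check: 271*(16) + 289*(-15) = 4336 - 4335 = 1

GCD = 1, x = 16, y = -15


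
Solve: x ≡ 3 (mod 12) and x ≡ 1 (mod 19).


M = 12*19 = 228
M1 = M/12 = 19, M2 = M/19 = 12
M1^(-1) mod 12 = 7, M2^(-1) mod 19 = 8
x = 3*19*7 + 1*12*8 = 495
495 mod 228 = 39
Check: 39 mod 12 = 3 ✓, 39 mod 19 = 1 ✓

x ≡ 39 (mod 228)


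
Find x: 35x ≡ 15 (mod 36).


GCD(35, 36) = 1, unique solution
a^(-1) mod 36 = 35
x = 35 * 15 mod 36 = 21

x ≡ 21 (mod 36)


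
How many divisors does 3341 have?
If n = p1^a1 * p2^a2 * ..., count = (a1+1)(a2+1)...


3341 = 13^1 × 257^1
d(3341) = (1+1) × (1+1) = 4

4 divisors


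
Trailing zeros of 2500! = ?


floor(2500/5) = 500
floor(2500/25) = 100
floor(2500/125) = 20
floor(2500/625) = 4
Total = 624

624 trailing zeros


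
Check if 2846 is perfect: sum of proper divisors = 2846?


Proper divisors of 2846: 1, 2, 1423
Sum = 1 + 2 + 1423 = 1426

No, 2846 is not perfect (1426 ≠ 2846)


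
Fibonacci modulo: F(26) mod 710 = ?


F(k) mod 710 for k=1..26:
1, 1, 2, 3, 5, 8, 13, 21, 34, 55, 89, 144, 233, 377, 610, 277, 177, 454, 631, 375, 296, 671, 257, 218, 475, 693
F(26) mod 710 = 693


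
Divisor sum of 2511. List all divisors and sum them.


Divisors of 2511: 1, 3, 9, 27, 31, 81, 93, 279, 837, 2511
Sum = 1 + 3 + 9 + 27 + 31 + 81 + 93 + 279 + 837 + 2511 = 3872

σ(2511) = 3872


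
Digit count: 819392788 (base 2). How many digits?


819392788 in base 2 = 110000110101101111000100010100
Number of digits = 30

30 digits (base 2)


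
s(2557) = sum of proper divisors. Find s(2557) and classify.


Proper divisors: 1
Sum = 1 = 1
1 < 2557 → deficient

s(2557) = 1 (deficient)


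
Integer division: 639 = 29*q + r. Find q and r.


639 = 29 * 22 + 1
Check: 638 + 1 = 639

q = 22, r = 1


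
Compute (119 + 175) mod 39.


119 + 175 = 294
294 mod 39 = 21


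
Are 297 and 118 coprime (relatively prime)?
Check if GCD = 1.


Euclidean algorithm:
297 = 2 * 118 + 61
118 = 1 * 61 + 57
61 = 1 * 57 + 4
57 = 14 * 4 + 1
4 = 4 * 1 + 0
GCD(297, 118) = 1

Yes, coprime (GCD = 1)


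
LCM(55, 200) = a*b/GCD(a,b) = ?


GCD(55, 200) = 5
LCM = 55*200/5 = 11000/5 = 2200

LCM = 2200


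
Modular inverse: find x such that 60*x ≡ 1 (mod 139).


Use the extended Euclidean algorithm on (139, 60); each row r = 139*s + 60*t:
r=139, s=1, t=0
r=60, s=0, t=1
q=2: r=19, s=1, t=-2   [139*(1) + 60*(-2) = 19]
q=3: r=3, s=-3, t=7   [139*(-3) + 60*(7) = 3]
q=6: r=1, s=19, t=-44   [139*(19) + 60*(-44) = 1]
q=3: r=0, s=-60, t=139   [139*(-60) + 60*(139) = 0]
GCD = 1 with t = -44, so 60*(-44) ≡ 1 (mod 139)
Inverse = -44 mod 139 = 95
Check: 60 * 95 = 5700 ≡ 1 (mod 139)

60^(-1) ≡ 95 (mod 139)


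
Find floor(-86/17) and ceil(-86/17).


-86/17 = -5.0588
floor = -6
ceil = -5

floor = -6, ceil = -5


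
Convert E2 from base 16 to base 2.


E2 (base 16) = 226 (decimal)
226 (decimal) = 11100010 (base 2)


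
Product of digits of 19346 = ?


1 × 9 × 3 × 4 × 6 = 648


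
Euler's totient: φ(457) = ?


457 = 457
Prime factors: 457
φ(457) = 457 × (1-1/457)
= 457 × 456/457 = 456

φ(457) = 456


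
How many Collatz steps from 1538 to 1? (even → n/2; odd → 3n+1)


1538 → 769 → 2308 → 1154 → 577 → 1732 → 866 → 433 → 1300 → 650 → 325 → 976 → 488 → 244 → 122 → 61 → 184 → 92 → 46 → 23 → 70 → 35 → 106 → 53 → 160 → 80 → 40 → 20 → 10 → 5 → 16 → 8 → 4 → 2 → 1
Total steps = 34

34 steps


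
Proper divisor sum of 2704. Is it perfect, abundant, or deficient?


Proper divisors: 1, 2, 4, 8, 13, 16, 26, 52, 104, 169, 208, 338, 676, 1352
Sum = 1 + 2 + 4 + 8 + 13 + 16 + 26 + 52 + 104 + 169 + 208 + 338 + 676 + 1352 = 2969
2969 > 2704 → abundant

s(2704) = 2969 (abundant)


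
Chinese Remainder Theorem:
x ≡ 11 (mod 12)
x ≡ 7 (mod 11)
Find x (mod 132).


M = 12*11 = 132
M1 = M/12 = 11, M2 = M/11 = 12
M1^(-1) mod 12 = 11, M2^(-1) mod 11 = 1
x = 11*11*11 + 7*12*1 = 1415
1415 mod 132 = 95
Check: 95 mod 12 = 11 ✓, 95 mod 11 = 7 ✓

x ≡ 95 (mod 132)


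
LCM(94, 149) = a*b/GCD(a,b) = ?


GCD(94, 149) = 1
LCM = 94*149/1 = 14006/1 = 14006

LCM = 14006


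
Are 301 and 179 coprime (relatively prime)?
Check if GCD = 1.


Euclidean algorithm:
301 = 1 * 179 + 122
179 = 1 * 122 + 57
122 = 2 * 57 + 8
57 = 7 * 8 + 1
8 = 8 * 1 + 0
GCD(301, 179) = 1

Yes, coprime (GCD = 1)


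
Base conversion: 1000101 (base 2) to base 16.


1000101 (base 2) = 69 (decimal)
69 (decimal) = 45 (base 16)


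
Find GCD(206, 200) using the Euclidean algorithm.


206 = 1 * 200 + 6
200 = 33 * 6 + 2
6 = 3 * 2 + 0
GCD = 2


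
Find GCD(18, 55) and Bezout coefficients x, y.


Tabular extended Euclidean (each row: r = 18*s + 55*t):
r=18, s=1, t=0
r=55, s=0, t=1
q=0: r=18, s=1, t=0   [18*(1) + 55*(0) = 18]
q=3: r=1, s=-3, t=1   [18*(-3) + 55*(1) = 1]
q=18: r=0, s=55, t=-18   [18*(55) + 55*(-18) = 0]
GCD = 1; from the row with r=1: x=-3, y=1
Check: 18*(-3) + 55*(1) = -54 + 55 = 1

GCD = 1, x = -3, y = 1


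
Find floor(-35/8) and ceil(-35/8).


-35/8 = -4.3750
floor = -5
ceil = -4

floor = -5, ceil = -4


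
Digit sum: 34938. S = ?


3 + 4 + 9 + 3 + 8 = 27


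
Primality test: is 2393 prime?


Check divisors up to sqrt(2393) = 48.9183
No divisors found.
2393 is prime.

Yes, 2393 is prime


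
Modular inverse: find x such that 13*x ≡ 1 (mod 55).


Use the extended Euclidean algorithm on (55, 13); each row r = 55*s + 13*t:
r=55, s=1, t=0
r=13, s=0, t=1
q=4: r=3, s=1, t=-4   [55*(1) + 13*(-4) = 3]
q=4: r=1, s=-4, t=17   [55*(-4) + 13*(17) = 1]
q=3: r=0, s=13, t=-55   [55*(13) + 13*(-55) = 0]
GCD = 1 with t = 17, so 13*(17) ≡ 1 (mod 55)
Inverse = 17 mod 55 = 17
Check: 13 * 17 = 221 ≡ 1 (mod 55)

13^(-1) ≡ 17 (mod 55)


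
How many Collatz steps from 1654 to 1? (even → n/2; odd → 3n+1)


1654 → 827 → 2482 → 1241 → 3724 → 1862 → 931 → 2794 → 1397 → 4192 → 2096 → 1048 → 524 → 262 → 131 → 394 → 197 → 592 → 296 → 148 → 74 → 37 → 112 → 56 → 28 → 14 → 7 → 22 → 11 → 34 → 17 → 52 → 26 → 13 → 40 → 20 → 10 → 5 → 16 → 8 → 4 → 2 → 1
Total steps = 42

42 steps


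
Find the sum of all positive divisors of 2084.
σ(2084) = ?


Divisors of 2084: 1, 2, 4, 521, 1042, 2084
Sum = 1 + 2 + 4 + 521 + 1042 + 2084 = 3654

σ(2084) = 3654


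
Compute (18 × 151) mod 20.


18 × 151 = 2718
2718 mod 20 = 18


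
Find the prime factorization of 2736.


2736 / 2 = 1368
1368 / 2 = 684
684 / 2 = 342
342 / 2 = 171
171 / 3 = 57
57 / 3 = 19
19 / 19 = 1
2736 = 2^4 × 3^2 × 19


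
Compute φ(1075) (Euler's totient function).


1075 = 5^2 × 43
Prime factors: 5, 43
φ(1075) = 1075 × (1-1/5) × (1-1/43)
= 1075 × 4/5 × 42/43 = 840

φ(1075) = 840


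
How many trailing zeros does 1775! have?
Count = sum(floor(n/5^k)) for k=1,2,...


floor(1775/5) = 355
floor(1775/25) = 71
floor(1775/125) = 14
floor(1775/625) = 2
Total = 442

442 trailing zeros


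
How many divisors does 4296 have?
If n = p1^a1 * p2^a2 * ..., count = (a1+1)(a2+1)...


4296 = 2^3 × 3^1 × 179^1
d(4296) = (3+1) × (1+1) × (1+1) = 16

16 divisors
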